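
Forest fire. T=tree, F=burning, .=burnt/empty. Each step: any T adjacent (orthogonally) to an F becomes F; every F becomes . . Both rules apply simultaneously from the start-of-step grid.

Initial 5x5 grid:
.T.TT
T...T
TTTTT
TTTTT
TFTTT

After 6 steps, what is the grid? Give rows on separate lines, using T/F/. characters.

Step 1: 3 trees catch fire, 1 burn out
  .T.TT
  T...T
  TTTTT
  TFTTT
  F.FTT
Step 2: 4 trees catch fire, 3 burn out
  .T.TT
  T...T
  TFTTT
  F.FTT
  ...FT
Step 3: 4 trees catch fire, 4 burn out
  .T.TT
  T...T
  F.FTT
  ...FT
  ....F
Step 4: 3 trees catch fire, 4 burn out
  .T.TT
  F...T
  ...FT
  ....F
  .....
Step 5: 1 trees catch fire, 3 burn out
  .T.TT
  ....T
  ....F
  .....
  .....
Step 6: 1 trees catch fire, 1 burn out
  .T.TT
  ....F
  .....
  .....
  .....

.T.TT
....F
.....
.....
.....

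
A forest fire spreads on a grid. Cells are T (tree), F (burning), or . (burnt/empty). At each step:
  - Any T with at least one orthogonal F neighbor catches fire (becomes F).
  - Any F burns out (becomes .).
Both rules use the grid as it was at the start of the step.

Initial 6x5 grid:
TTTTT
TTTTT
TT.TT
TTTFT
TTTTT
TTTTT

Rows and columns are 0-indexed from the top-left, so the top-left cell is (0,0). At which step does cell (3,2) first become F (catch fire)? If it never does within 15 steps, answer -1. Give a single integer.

Step 1: cell (3,2)='F' (+4 fires, +1 burnt)
  -> target ignites at step 1
Step 2: cell (3,2)='.' (+6 fires, +4 burnt)
Step 3: cell (3,2)='.' (+8 fires, +6 burnt)
Step 4: cell (3,2)='.' (+6 fires, +8 burnt)
Step 5: cell (3,2)='.' (+3 fires, +6 burnt)
Step 6: cell (3,2)='.' (+1 fires, +3 burnt)
Step 7: cell (3,2)='.' (+0 fires, +1 burnt)
  fire out at step 7

1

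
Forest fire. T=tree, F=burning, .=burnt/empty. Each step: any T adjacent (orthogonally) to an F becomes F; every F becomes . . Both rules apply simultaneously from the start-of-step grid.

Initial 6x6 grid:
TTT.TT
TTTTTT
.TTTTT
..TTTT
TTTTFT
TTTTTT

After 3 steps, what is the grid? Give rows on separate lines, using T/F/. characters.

Step 1: 4 trees catch fire, 1 burn out
  TTT.TT
  TTTTTT
  .TTTTT
  ..TTFT
  TTTF.F
  TTTTFT
Step 2: 6 trees catch fire, 4 burn out
  TTT.TT
  TTTTTT
  .TTTFT
  ..TF.F
  TTF...
  TTTF.F
Step 3: 6 trees catch fire, 6 burn out
  TTT.TT
  TTTTFT
  .TTF.F
  ..F...
  TF....
  TTF...

TTT.TT
TTTTFT
.TTF.F
..F...
TF....
TTF...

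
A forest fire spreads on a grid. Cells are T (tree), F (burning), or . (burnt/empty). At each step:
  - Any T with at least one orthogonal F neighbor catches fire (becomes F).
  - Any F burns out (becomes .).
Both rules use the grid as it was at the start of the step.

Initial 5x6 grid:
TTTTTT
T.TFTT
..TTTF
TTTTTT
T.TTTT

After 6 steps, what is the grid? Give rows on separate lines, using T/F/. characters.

Step 1: 7 trees catch fire, 2 burn out
  TTTFTT
  T.F.FF
  ..TFF.
  TTTTTF
  T.TTTT
Step 2: 7 trees catch fire, 7 burn out
  TTF.FF
  T.....
  ..F...
  TTTFF.
  T.TTTF
Step 3: 4 trees catch fire, 7 burn out
  TF....
  T.....
  ......
  TTF...
  T.TFF.
Step 4: 3 trees catch fire, 4 burn out
  F.....
  T.....
  ......
  TF....
  T.F...
Step 5: 2 trees catch fire, 3 burn out
  ......
  F.....
  ......
  F.....
  T.....
Step 6: 1 trees catch fire, 2 burn out
  ......
  ......
  ......
  ......
  F.....

......
......
......
......
F.....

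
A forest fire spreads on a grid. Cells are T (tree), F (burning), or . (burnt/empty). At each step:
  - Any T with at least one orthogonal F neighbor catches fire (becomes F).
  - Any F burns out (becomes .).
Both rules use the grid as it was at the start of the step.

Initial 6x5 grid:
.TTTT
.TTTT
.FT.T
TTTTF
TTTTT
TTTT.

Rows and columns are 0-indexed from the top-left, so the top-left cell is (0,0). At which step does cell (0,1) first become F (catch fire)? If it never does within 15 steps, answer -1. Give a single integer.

Step 1: cell (0,1)='T' (+6 fires, +2 burnt)
Step 2: cell (0,1)='F' (+7 fires, +6 burnt)
  -> target ignites at step 2
Step 3: cell (0,1)='.' (+7 fires, +7 burnt)
Step 4: cell (0,1)='.' (+3 fires, +7 burnt)
Step 5: cell (0,1)='.' (+0 fires, +3 burnt)
  fire out at step 5

2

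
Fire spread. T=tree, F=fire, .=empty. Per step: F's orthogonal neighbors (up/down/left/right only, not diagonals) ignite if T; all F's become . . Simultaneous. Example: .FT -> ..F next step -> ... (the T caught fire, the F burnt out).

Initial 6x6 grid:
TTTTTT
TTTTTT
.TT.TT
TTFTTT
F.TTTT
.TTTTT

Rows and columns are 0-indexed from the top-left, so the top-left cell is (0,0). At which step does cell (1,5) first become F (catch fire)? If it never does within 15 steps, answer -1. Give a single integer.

Step 1: cell (1,5)='T' (+5 fires, +2 burnt)
Step 2: cell (1,5)='T' (+5 fires, +5 burnt)
Step 3: cell (1,5)='T' (+8 fires, +5 burnt)
Step 4: cell (1,5)='T' (+7 fires, +8 burnt)
Step 5: cell (1,5)='F' (+4 fires, +7 burnt)
  -> target ignites at step 5
Step 6: cell (1,5)='.' (+1 fires, +4 burnt)
Step 7: cell (1,5)='.' (+0 fires, +1 burnt)
  fire out at step 7

5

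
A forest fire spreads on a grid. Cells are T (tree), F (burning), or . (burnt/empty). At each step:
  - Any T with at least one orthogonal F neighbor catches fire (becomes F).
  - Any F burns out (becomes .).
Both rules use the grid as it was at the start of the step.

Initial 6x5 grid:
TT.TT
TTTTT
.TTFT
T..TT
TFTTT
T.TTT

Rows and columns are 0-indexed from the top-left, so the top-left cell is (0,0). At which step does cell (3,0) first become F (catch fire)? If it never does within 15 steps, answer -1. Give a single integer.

Step 1: cell (3,0)='T' (+6 fires, +2 burnt)
Step 2: cell (3,0)='F' (+9 fires, +6 burnt)
  -> target ignites at step 2
Step 3: cell (3,0)='.' (+4 fires, +9 burnt)
Step 4: cell (3,0)='.' (+3 fires, +4 burnt)
Step 5: cell (3,0)='.' (+1 fires, +3 burnt)
Step 6: cell (3,0)='.' (+0 fires, +1 burnt)
  fire out at step 6

2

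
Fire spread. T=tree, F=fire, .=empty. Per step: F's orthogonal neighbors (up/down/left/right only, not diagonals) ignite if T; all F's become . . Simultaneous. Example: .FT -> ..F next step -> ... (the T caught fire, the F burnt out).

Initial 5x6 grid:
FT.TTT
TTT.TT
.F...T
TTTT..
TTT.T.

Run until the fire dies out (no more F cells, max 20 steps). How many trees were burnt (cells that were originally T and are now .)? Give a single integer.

Answer: 11

Derivation:
Step 1: +4 fires, +2 burnt (F count now 4)
Step 2: +4 fires, +4 burnt (F count now 4)
Step 3: +3 fires, +4 burnt (F count now 3)
Step 4: +0 fires, +3 burnt (F count now 0)
Fire out after step 4
Initially T: 18, now '.': 23
Total burnt (originally-T cells now '.'): 11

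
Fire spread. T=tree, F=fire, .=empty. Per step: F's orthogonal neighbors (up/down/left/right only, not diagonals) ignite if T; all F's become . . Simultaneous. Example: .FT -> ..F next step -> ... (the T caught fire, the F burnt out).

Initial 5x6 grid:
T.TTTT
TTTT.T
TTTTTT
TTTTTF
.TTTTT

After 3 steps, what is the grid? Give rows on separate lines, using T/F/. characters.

Step 1: 3 trees catch fire, 1 burn out
  T.TTTT
  TTTT.T
  TTTTTF
  TTTTF.
  .TTTTF
Step 2: 4 trees catch fire, 3 burn out
  T.TTTT
  TTTT.F
  TTTTF.
  TTTF..
  .TTTF.
Step 3: 4 trees catch fire, 4 burn out
  T.TTTF
  TTTT..
  TTTF..
  TTF...
  .TTF..

T.TTTF
TTTT..
TTTF..
TTF...
.TTF..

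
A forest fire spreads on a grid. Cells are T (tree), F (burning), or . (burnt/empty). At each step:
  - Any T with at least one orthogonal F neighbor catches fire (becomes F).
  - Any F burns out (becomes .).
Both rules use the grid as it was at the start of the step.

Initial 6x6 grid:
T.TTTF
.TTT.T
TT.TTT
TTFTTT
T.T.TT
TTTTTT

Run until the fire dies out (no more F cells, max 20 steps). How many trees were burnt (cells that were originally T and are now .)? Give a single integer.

Answer: 27

Derivation:
Step 1: +5 fires, +2 burnt (F count now 5)
Step 2: +7 fires, +5 burnt (F count now 7)
Step 3: +10 fires, +7 burnt (F count now 10)
Step 4: +4 fires, +10 burnt (F count now 4)
Step 5: +1 fires, +4 burnt (F count now 1)
Step 6: +0 fires, +1 burnt (F count now 0)
Fire out after step 6
Initially T: 28, now '.': 35
Total burnt (originally-T cells now '.'): 27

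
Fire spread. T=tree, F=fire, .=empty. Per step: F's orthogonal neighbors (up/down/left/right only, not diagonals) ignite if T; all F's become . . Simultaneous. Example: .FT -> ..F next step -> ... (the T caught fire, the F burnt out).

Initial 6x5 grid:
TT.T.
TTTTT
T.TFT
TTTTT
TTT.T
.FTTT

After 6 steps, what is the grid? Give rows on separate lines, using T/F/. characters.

Step 1: 6 trees catch fire, 2 burn out
  TT.T.
  TTTFT
  T.F.F
  TTTFT
  TFT.T
  ..FTT
Step 2: 9 trees catch fire, 6 burn out
  TT.F.
  TTF.F
  T....
  TFF.F
  F.F.T
  ...FT
Step 3: 4 trees catch fire, 9 burn out
  TT...
  TF...
  T....
  F....
  ....F
  ....F
Step 4: 3 trees catch fire, 4 burn out
  TF...
  F....
  F....
  .....
  .....
  .....
Step 5: 1 trees catch fire, 3 burn out
  F....
  .....
  .....
  .....
  .....
  .....
Step 6: 0 trees catch fire, 1 burn out
  .....
  .....
  .....
  .....
  .....
  .....

.....
.....
.....
.....
.....
.....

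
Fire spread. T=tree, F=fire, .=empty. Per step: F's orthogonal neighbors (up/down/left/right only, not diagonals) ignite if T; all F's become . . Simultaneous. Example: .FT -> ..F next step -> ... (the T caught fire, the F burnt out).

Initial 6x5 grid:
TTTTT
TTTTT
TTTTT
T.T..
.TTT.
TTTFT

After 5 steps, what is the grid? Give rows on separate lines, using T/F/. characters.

Step 1: 3 trees catch fire, 1 burn out
  TTTTT
  TTTTT
  TTTTT
  T.T..
  .TTF.
  TTF.F
Step 2: 2 trees catch fire, 3 burn out
  TTTTT
  TTTTT
  TTTTT
  T.T..
  .TF..
  TF...
Step 3: 3 trees catch fire, 2 burn out
  TTTTT
  TTTTT
  TTTTT
  T.F..
  .F...
  F....
Step 4: 1 trees catch fire, 3 burn out
  TTTTT
  TTTTT
  TTFTT
  T....
  .....
  .....
Step 5: 3 trees catch fire, 1 burn out
  TTTTT
  TTFTT
  TF.FT
  T....
  .....
  .....

TTTTT
TTFTT
TF.FT
T....
.....
.....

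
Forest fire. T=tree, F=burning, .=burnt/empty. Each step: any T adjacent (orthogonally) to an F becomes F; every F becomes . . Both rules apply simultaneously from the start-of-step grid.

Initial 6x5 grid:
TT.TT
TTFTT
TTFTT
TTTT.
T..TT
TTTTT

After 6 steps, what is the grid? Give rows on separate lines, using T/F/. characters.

Step 1: 5 trees catch fire, 2 burn out
  TT.TT
  TF.FT
  TF.FT
  TTFT.
  T..TT
  TTTTT
Step 2: 8 trees catch fire, 5 burn out
  TF.FT
  F...F
  F...F
  TF.F.
  T..TT
  TTTTT
Step 3: 4 trees catch fire, 8 burn out
  F...F
  .....
  .....
  F....
  T..FT
  TTTTT
Step 4: 3 trees catch fire, 4 burn out
  .....
  .....
  .....
  .....
  F...F
  TTTFT
Step 5: 3 trees catch fire, 3 burn out
  .....
  .....
  .....
  .....
  .....
  FTF.F
Step 6: 1 trees catch fire, 3 burn out
  .....
  .....
  .....
  .....
  .....
  .F...

.....
.....
.....
.....
.....
.F...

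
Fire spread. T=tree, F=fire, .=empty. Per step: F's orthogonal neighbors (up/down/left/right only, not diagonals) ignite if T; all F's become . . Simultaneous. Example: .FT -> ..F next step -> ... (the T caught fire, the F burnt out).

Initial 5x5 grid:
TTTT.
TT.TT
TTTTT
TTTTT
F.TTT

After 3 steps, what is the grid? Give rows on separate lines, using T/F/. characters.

Step 1: 1 trees catch fire, 1 burn out
  TTTT.
  TT.TT
  TTTTT
  FTTTT
  ..TTT
Step 2: 2 trees catch fire, 1 burn out
  TTTT.
  TT.TT
  FTTTT
  .FTTT
  ..TTT
Step 3: 3 trees catch fire, 2 burn out
  TTTT.
  FT.TT
  .FTTT
  ..FTT
  ..TTT

TTTT.
FT.TT
.FTTT
..FTT
..TTT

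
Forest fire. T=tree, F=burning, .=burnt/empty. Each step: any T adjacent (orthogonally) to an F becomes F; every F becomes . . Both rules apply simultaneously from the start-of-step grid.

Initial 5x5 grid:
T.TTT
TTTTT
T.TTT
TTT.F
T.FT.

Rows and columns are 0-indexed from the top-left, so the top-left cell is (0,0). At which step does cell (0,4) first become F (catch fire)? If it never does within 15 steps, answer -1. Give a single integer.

Step 1: cell (0,4)='T' (+3 fires, +2 burnt)
Step 2: cell (0,4)='T' (+4 fires, +3 burnt)
Step 3: cell (0,4)='F' (+4 fires, +4 burnt)
  -> target ignites at step 3
Step 4: cell (0,4)='.' (+5 fires, +4 burnt)
Step 5: cell (0,4)='.' (+1 fires, +5 burnt)
Step 6: cell (0,4)='.' (+1 fires, +1 burnt)
Step 7: cell (0,4)='.' (+0 fires, +1 burnt)
  fire out at step 7

3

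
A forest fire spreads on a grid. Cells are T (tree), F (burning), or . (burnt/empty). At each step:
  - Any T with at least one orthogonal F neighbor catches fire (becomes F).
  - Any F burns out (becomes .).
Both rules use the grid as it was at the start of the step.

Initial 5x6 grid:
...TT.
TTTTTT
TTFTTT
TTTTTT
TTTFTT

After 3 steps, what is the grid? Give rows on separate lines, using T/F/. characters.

Step 1: 7 trees catch fire, 2 burn out
  ...TT.
  TTFTTT
  TF.FTT
  TTFFTT
  TTF.FT
Step 2: 8 trees catch fire, 7 burn out
  ...TT.
  TF.FTT
  F...FT
  TF..FT
  TF...F
Step 3: 7 trees catch fire, 8 burn out
  ...FT.
  F...FT
  .....F
  F....F
  F.....

...FT.
F...FT
.....F
F....F
F.....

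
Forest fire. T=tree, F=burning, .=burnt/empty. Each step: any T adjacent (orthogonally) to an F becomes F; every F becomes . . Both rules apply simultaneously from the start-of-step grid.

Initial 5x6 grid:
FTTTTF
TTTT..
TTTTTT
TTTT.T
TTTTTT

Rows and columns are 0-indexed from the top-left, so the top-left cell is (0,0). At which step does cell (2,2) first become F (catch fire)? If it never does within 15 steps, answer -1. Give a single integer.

Step 1: cell (2,2)='T' (+3 fires, +2 burnt)
Step 2: cell (2,2)='T' (+4 fires, +3 burnt)
Step 3: cell (2,2)='T' (+4 fires, +4 burnt)
Step 4: cell (2,2)='F' (+4 fires, +4 burnt)
  -> target ignites at step 4
Step 5: cell (2,2)='.' (+4 fires, +4 burnt)
Step 6: cell (2,2)='.' (+3 fires, +4 burnt)
Step 7: cell (2,2)='.' (+2 fires, +3 burnt)
Step 8: cell (2,2)='.' (+1 fires, +2 burnt)
Step 9: cell (2,2)='.' (+0 fires, +1 burnt)
  fire out at step 9

4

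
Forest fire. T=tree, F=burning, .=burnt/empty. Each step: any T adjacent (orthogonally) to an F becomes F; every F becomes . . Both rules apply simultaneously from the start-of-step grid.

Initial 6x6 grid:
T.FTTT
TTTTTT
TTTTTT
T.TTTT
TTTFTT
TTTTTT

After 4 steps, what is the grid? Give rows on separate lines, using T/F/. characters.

Step 1: 6 trees catch fire, 2 burn out
  T..FTT
  TTFTTT
  TTTTTT
  T.TFTT
  TTF.FT
  TTTFTT
Step 2: 11 trees catch fire, 6 burn out
  T...FT
  TF.FTT
  TTFFTT
  T.F.FT
  TF...F
  TTF.FT
Step 3: 9 trees catch fire, 11 burn out
  T....F
  F...FT
  TF..FT
  T....F
  F.....
  TF...F
Step 4: 6 trees catch fire, 9 burn out
  F.....
  .....F
  F....F
  F.....
  ......
  F.....

F.....
.....F
F....F
F.....
......
F.....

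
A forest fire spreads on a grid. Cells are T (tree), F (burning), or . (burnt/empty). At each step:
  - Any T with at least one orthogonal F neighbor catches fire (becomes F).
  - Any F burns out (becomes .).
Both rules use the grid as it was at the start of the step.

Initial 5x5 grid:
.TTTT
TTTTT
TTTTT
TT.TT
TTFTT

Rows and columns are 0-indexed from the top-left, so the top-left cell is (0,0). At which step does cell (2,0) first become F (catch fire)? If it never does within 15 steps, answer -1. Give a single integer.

Step 1: cell (2,0)='T' (+2 fires, +1 burnt)
Step 2: cell (2,0)='T' (+4 fires, +2 burnt)
Step 3: cell (2,0)='T' (+4 fires, +4 burnt)
Step 4: cell (2,0)='F' (+5 fires, +4 burnt)
  -> target ignites at step 4
Step 5: cell (2,0)='.' (+5 fires, +5 burnt)
Step 6: cell (2,0)='.' (+2 fires, +5 burnt)
Step 7: cell (2,0)='.' (+0 fires, +2 burnt)
  fire out at step 7

4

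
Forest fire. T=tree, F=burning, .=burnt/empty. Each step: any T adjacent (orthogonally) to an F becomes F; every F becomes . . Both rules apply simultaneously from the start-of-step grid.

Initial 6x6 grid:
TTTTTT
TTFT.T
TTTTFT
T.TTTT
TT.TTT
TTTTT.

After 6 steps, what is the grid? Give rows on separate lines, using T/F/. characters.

Step 1: 7 trees catch fire, 2 burn out
  TTFTTT
  TF.F.T
  TTFF.F
  T.TTFT
  TT.TTT
  TTTTT.
Step 2: 9 trees catch fire, 7 burn out
  TF.FTT
  F....F
  TF....
  T.FF.F
  TT.TFT
  TTTTT.
Step 3: 7 trees catch fire, 9 burn out
  F...FF
  ......
  F.....
  T.....
  TT.F.F
  TTTTF.
Step 4: 2 trees catch fire, 7 burn out
  ......
  ......
  ......
  F.....
  TT....
  TTTF..
Step 5: 2 trees catch fire, 2 burn out
  ......
  ......
  ......
  ......
  FT....
  TTF...
Step 6: 3 trees catch fire, 2 burn out
  ......
  ......
  ......
  ......
  .F....
  FF....

......
......
......
......
.F....
FF....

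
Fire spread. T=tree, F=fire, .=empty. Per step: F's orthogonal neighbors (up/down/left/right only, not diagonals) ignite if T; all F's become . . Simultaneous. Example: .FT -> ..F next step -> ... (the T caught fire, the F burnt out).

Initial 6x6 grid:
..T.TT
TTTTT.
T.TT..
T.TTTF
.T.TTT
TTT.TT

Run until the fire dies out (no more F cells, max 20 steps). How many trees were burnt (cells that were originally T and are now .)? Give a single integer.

Answer: 20

Derivation:
Step 1: +2 fires, +1 burnt (F count now 2)
Step 2: +3 fires, +2 burnt (F count now 3)
Step 3: +4 fires, +3 burnt (F count now 4)
Step 4: +2 fires, +4 burnt (F count now 2)
Step 5: +2 fires, +2 burnt (F count now 2)
Step 6: +3 fires, +2 burnt (F count now 3)
Step 7: +2 fires, +3 burnt (F count now 2)
Step 8: +1 fires, +2 burnt (F count now 1)
Step 9: +1 fires, +1 burnt (F count now 1)
Step 10: +0 fires, +1 burnt (F count now 0)
Fire out after step 10
Initially T: 24, now '.': 32
Total burnt (originally-T cells now '.'): 20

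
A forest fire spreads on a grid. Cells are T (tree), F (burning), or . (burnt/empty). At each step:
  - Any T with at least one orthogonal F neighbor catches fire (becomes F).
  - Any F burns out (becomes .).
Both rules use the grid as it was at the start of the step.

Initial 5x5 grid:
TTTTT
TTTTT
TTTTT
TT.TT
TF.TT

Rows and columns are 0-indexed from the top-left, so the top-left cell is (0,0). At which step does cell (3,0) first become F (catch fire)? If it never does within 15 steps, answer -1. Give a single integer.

Step 1: cell (3,0)='T' (+2 fires, +1 burnt)
Step 2: cell (3,0)='F' (+2 fires, +2 burnt)
  -> target ignites at step 2
Step 3: cell (3,0)='.' (+3 fires, +2 burnt)
Step 4: cell (3,0)='.' (+4 fires, +3 burnt)
Step 5: cell (3,0)='.' (+5 fires, +4 burnt)
Step 6: cell (3,0)='.' (+4 fires, +5 burnt)
Step 7: cell (3,0)='.' (+2 fires, +4 burnt)
Step 8: cell (3,0)='.' (+0 fires, +2 burnt)
  fire out at step 8

2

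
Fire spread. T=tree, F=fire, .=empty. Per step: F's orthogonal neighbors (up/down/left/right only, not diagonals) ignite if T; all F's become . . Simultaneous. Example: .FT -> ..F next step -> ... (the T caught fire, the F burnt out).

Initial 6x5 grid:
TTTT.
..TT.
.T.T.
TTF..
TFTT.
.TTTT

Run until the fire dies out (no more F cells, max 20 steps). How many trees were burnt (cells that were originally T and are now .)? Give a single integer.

Step 1: +4 fires, +2 burnt (F count now 4)
Step 2: +4 fires, +4 burnt (F count now 4)
Step 3: +1 fires, +4 burnt (F count now 1)
Step 4: +1 fires, +1 burnt (F count now 1)
Step 5: +0 fires, +1 burnt (F count now 0)
Fire out after step 5
Initially T: 17, now '.': 23
Total burnt (originally-T cells now '.'): 10

Answer: 10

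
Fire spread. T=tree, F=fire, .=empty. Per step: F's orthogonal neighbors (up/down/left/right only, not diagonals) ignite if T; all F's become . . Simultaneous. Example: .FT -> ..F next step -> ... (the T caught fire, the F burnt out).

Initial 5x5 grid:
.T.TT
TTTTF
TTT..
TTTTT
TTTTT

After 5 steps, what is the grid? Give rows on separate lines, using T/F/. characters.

Step 1: 2 trees catch fire, 1 burn out
  .T.TF
  TTTF.
  TTT..
  TTTTT
  TTTTT
Step 2: 2 trees catch fire, 2 burn out
  .T.F.
  TTF..
  TTT..
  TTTTT
  TTTTT
Step 3: 2 trees catch fire, 2 burn out
  .T...
  TF...
  TTF..
  TTTTT
  TTTTT
Step 4: 4 trees catch fire, 2 burn out
  .F...
  F....
  TF...
  TTFTT
  TTTTT
Step 5: 4 trees catch fire, 4 burn out
  .....
  .....
  F....
  TF.FT
  TTFTT

.....
.....
F....
TF.FT
TTFTT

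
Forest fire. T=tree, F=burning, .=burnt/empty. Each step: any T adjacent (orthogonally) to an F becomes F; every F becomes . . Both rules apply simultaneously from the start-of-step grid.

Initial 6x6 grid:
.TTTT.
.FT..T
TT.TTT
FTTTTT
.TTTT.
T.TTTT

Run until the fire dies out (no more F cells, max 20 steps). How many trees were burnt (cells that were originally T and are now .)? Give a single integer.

Step 1: +5 fires, +2 burnt (F count now 5)
Step 2: +3 fires, +5 burnt (F count now 3)
Step 3: +3 fires, +3 burnt (F count now 3)
Step 4: +5 fires, +3 burnt (F count now 5)
Step 5: +4 fires, +5 burnt (F count now 4)
Step 6: +2 fires, +4 burnt (F count now 2)
Step 7: +2 fires, +2 burnt (F count now 2)
Step 8: +0 fires, +2 burnt (F count now 0)
Fire out after step 8
Initially T: 25, now '.': 35
Total burnt (originally-T cells now '.'): 24

Answer: 24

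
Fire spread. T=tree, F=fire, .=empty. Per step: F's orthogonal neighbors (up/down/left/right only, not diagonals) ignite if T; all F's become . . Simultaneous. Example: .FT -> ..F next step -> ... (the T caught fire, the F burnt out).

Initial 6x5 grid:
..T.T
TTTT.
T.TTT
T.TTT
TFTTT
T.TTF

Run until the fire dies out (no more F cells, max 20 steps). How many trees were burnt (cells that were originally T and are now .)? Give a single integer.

Step 1: +4 fires, +2 burnt (F count now 4)
Step 2: +6 fires, +4 burnt (F count now 6)
Step 3: +4 fires, +6 burnt (F count now 4)
Step 4: +3 fires, +4 burnt (F count now 3)
Step 5: +3 fires, +3 burnt (F count now 3)
Step 6: +0 fires, +3 burnt (F count now 0)
Fire out after step 6
Initially T: 21, now '.': 29
Total burnt (originally-T cells now '.'): 20

Answer: 20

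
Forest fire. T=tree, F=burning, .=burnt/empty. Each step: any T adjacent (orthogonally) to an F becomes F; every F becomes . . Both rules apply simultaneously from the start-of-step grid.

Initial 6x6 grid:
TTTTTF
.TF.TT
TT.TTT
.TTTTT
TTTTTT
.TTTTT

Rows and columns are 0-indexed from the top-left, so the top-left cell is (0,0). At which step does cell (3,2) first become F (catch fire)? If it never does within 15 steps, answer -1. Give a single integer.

Step 1: cell (3,2)='T' (+4 fires, +2 burnt)
Step 2: cell (3,2)='T' (+5 fires, +4 burnt)
Step 3: cell (3,2)='T' (+5 fires, +5 burnt)
Step 4: cell (3,2)='F' (+5 fires, +5 burnt)
  -> target ignites at step 4
Step 5: cell (3,2)='.' (+6 fires, +5 burnt)
Step 6: cell (3,2)='.' (+3 fires, +6 burnt)
Step 7: cell (3,2)='.' (+1 fires, +3 burnt)
Step 8: cell (3,2)='.' (+0 fires, +1 burnt)
  fire out at step 8

4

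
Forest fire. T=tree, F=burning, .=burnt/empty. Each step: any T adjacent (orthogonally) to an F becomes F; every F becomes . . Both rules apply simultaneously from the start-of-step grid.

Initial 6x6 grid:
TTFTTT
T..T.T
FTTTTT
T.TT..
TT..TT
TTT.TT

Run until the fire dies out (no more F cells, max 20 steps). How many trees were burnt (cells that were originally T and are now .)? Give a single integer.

Answer: 21

Derivation:
Step 1: +5 fires, +2 burnt (F count now 5)
Step 2: +5 fires, +5 burnt (F count now 5)
Step 3: +5 fires, +5 burnt (F count now 5)
Step 4: +4 fires, +5 burnt (F count now 4)
Step 5: +2 fires, +4 burnt (F count now 2)
Step 6: +0 fires, +2 burnt (F count now 0)
Fire out after step 6
Initially T: 25, now '.': 32
Total burnt (originally-T cells now '.'): 21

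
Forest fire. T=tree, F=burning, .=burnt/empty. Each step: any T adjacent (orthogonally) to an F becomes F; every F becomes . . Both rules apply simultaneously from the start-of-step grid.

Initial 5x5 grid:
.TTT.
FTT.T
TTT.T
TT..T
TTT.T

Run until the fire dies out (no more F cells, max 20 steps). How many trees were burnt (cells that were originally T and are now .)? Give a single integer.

Answer: 13

Derivation:
Step 1: +2 fires, +1 burnt (F count now 2)
Step 2: +4 fires, +2 burnt (F count now 4)
Step 3: +4 fires, +4 burnt (F count now 4)
Step 4: +2 fires, +4 burnt (F count now 2)
Step 5: +1 fires, +2 burnt (F count now 1)
Step 6: +0 fires, +1 burnt (F count now 0)
Fire out after step 6
Initially T: 17, now '.': 21
Total burnt (originally-T cells now '.'): 13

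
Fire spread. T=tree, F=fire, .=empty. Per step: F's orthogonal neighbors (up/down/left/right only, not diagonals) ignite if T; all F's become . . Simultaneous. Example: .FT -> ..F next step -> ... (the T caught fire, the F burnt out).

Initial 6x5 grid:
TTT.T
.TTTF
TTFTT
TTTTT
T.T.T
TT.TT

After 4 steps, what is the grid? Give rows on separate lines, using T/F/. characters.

Step 1: 7 trees catch fire, 2 burn out
  TTT.F
  .TFF.
  TF.FF
  TTFTT
  T.T.T
  TT.TT
Step 2: 7 trees catch fire, 7 burn out
  TTF..
  .F...
  F....
  TF.FF
  T.F.T
  TT.TT
Step 3: 3 trees catch fire, 7 burn out
  TF...
  .....
  .....
  F....
  T...F
  TT.TT
Step 4: 3 trees catch fire, 3 burn out
  F....
  .....
  .....
  .....
  F....
  TT.TF

F....
.....
.....
.....
F....
TT.TF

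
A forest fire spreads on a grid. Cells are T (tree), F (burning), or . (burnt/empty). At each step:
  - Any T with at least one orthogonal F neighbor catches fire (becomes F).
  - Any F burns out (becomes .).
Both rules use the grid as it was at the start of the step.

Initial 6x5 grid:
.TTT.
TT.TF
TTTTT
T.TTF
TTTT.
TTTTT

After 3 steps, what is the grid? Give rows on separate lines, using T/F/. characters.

Step 1: 3 trees catch fire, 2 burn out
  .TTT.
  TT.F.
  TTTTF
  T.TF.
  TTTT.
  TTTTT
Step 2: 4 trees catch fire, 3 burn out
  .TTF.
  TT...
  TTTF.
  T.F..
  TTTF.
  TTTTT
Step 3: 4 trees catch fire, 4 burn out
  .TF..
  TT...
  TTF..
  T....
  TTF..
  TTTFT

.TF..
TT...
TTF..
T....
TTF..
TTTFT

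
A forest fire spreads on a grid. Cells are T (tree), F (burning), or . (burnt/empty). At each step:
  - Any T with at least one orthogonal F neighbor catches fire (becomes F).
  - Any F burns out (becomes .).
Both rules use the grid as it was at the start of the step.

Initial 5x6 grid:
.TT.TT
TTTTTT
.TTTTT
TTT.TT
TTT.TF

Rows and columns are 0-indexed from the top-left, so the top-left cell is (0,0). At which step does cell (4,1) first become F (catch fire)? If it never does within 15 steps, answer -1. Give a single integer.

Step 1: cell (4,1)='T' (+2 fires, +1 burnt)
Step 2: cell (4,1)='T' (+2 fires, +2 burnt)
Step 3: cell (4,1)='T' (+2 fires, +2 burnt)
Step 4: cell (4,1)='T' (+3 fires, +2 burnt)
Step 5: cell (4,1)='T' (+3 fires, +3 burnt)
Step 6: cell (4,1)='T' (+3 fires, +3 burnt)
Step 7: cell (4,1)='T' (+4 fires, +3 burnt)
Step 8: cell (4,1)='F' (+4 fires, +4 burnt)
  -> target ignites at step 8
Step 9: cell (4,1)='.' (+1 fires, +4 burnt)
Step 10: cell (4,1)='.' (+0 fires, +1 burnt)
  fire out at step 10

8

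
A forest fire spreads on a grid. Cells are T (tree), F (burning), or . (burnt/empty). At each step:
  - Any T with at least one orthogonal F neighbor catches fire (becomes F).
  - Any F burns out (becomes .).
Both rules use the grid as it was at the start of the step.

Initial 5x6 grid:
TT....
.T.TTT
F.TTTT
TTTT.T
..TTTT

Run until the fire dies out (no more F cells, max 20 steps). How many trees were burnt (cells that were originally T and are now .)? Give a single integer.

Answer: 16

Derivation:
Step 1: +1 fires, +1 burnt (F count now 1)
Step 2: +1 fires, +1 burnt (F count now 1)
Step 3: +1 fires, +1 burnt (F count now 1)
Step 4: +3 fires, +1 burnt (F count now 3)
Step 5: +2 fires, +3 burnt (F count now 2)
Step 6: +3 fires, +2 burnt (F count now 3)
Step 7: +3 fires, +3 burnt (F count now 3)
Step 8: +2 fires, +3 burnt (F count now 2)
Step 9: +0 fires, +2 burnt (F count now 0)
Fire out after step 9
Initially T: 19, now '.': 27
Total burnt (originally-T cells now '.'): 16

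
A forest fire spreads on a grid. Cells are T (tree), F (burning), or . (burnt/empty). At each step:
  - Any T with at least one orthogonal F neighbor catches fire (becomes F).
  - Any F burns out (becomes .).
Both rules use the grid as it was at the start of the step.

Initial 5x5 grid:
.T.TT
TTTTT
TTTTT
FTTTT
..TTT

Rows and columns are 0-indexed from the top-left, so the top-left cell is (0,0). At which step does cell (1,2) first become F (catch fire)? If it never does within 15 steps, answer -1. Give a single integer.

Step 1: cell (1,2)='T' (+2 fires, +1 burnt)
Step 2: cell (1,2)='T' (+3 fires, +2 burnt)
Step 3: cell (1,2)='T' (+4 fires, +3 burnt)
Step 4: cell (1,2)='F' (+5 fires, +4 burnt)
  -> target ignites at step 4
Step 5: cell (1,2)='.' (+3 fires, +5 burnt)
Step 6: cell (1,2)='.' (+2 fires, +3 burnt)
Step 7: cell (1,2)='.' (+1 fires, +2 burnt)
Step 8: cell (1,2)='.' (+0 fires, +1 burnt)
  fire out at step 8

4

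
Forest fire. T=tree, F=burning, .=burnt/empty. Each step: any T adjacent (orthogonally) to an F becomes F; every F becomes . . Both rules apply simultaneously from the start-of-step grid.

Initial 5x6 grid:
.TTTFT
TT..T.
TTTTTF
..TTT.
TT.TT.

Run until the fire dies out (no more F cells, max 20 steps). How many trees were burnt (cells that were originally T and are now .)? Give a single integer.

Step 1: +4 fires, +2 burnt (F count now 4)
Step 2: +3 fires, +4 burnt (F count now 3)
Step 3: +4 fires, +3 burnt (F count now 4)
Step 4: +4 fires, +4 burnt (F count now 4)
Step 5: +2 fires, +4 burnt (F count now 2)
Step 6: +0 fires, +2 burnt (F count now 0)
Fire out after step 6
Initially T: 19, now '.': 28
Total burnt (originally-T cells now '.'): 17

Answer: 17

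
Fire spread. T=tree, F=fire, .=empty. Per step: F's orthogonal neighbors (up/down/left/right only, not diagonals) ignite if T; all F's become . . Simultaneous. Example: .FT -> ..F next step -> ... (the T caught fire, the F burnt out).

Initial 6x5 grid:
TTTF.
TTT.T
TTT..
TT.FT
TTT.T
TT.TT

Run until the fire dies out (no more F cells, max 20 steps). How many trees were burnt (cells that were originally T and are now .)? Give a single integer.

Step 1: +2 fires, +2 burnt (F count now 2)
Step 2: +3 fires, +2 burnt (F count now 3)
Step 3: +4 fires, +3 burnt (F count now 4)
Step 4: +3 fires, +4 burnt (F count now 3)
Step 5: +2 fires, +3 burnt (F count now 2)
Step 6: +2 fires, +2 burnt (F count now 2)
Step 7: +3 fires, +2 burnt (F count now 3)
Step 8: +1 fires, +3 burnt (F count now 1)
Step 9: +0 fires, +1 burnt (F count now 0)
Fire out after step 9
Initially T: 21, now '.': 29
Total burnt (originally-T cells now '.'): 20

Answer: 20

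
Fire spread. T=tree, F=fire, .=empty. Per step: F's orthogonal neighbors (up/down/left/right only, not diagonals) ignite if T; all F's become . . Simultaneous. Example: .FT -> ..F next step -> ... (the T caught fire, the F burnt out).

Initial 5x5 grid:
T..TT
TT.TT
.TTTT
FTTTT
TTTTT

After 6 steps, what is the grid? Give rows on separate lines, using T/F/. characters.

Step 1: 2 trees catch fire, 1 burn out
  T..TT
  TT.TT
  .TTTT
  .FTTT
  FTTTT
Step 2: 3 trees catch fire, 2 burn out
  T..TT
  TT.TT
  .FTTT
  ..FTT
  .FTTT
Step 3: 4 trees catch fire, 3 burn out
  T..TT
  TF.TT
  ..FTT
  ...FT
  ..FTT
Step 4: 4 trees catch fire, 4 burn out
  T..TT
  F..TT
  ...FT
  ....F
  ...FT
Step 5: 4 trees catch fire, 4 burn out
  F..TT
  ...FT
  ....F
  .....
  ....F
Step 6: 2 trees catch fire, 4 burn out
  ...FT
  ....F
  .....
  .....
  .....

...FT
....F
.....
.....
.....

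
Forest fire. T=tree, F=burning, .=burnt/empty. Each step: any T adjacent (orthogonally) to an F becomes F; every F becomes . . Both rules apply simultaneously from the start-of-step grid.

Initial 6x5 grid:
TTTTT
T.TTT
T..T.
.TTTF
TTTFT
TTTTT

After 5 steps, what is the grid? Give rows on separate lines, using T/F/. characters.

Step 1: 4 trees catch fire, 2 burn out
  TTTTT
  T.TTT
  T..T.
  .TTF.
  TTF.F
  TTTFT
Step 2: 5 trees catch fire, 4 burn out
  TTTTT
  T.TTT
  T..F.
  .TF..
  TF...
  TTF.F
Step 3: 4 trees catch fire, 5 burn out
  TTTTT
  T.TFT
  T....
  .F...
  F....
  TF...
Step 4: 4 trees catch fire, 4 burn out
  TTTFT
  T.F.F
  T....
  .....
  .....
  F....
Step 5: 2 trees catch fire, 4 burn out
  TTF.F
  T....
  T....
  .....
  .....
  .....

TTF.F
T....
T....
.....
.....
.....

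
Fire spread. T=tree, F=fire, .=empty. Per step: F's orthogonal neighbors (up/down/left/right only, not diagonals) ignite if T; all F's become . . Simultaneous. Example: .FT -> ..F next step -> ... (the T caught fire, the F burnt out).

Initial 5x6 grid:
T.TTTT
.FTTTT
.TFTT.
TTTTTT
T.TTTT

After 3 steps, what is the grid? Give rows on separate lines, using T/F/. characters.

Step 1: 4 trees catch fire, 2 burn out
  T.TTTT
  ..FTTT
  .F.FT.
  TTFTTT
  T.TTTT
Step 2: 6 trees catch fire, 4 burn out
  T.FTTT
  ...FTT
  ....F.
  TF.FTT
  T.FTTT
Step 3: 5 trees catch fire, 6 burn out
  T..FTT
  ....FT
  ......
  F...FT
  T..FTT

T..FTT
....FT
......
F...FT
T..FTT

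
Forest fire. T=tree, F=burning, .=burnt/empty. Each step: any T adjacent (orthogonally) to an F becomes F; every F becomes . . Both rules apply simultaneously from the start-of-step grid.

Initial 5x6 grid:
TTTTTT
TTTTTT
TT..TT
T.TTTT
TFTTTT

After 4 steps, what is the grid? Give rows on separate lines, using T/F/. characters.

Step 1: 2 trees catch fire, 1 burn out
  TTTTTT
  TTTTTT
  TT..TT
  T.TTTT
  F.FTTT
Step 2: 3 trees catch fire, 2 burn out
  TTTTTT
  TTTTTT
  TT..TT
  F.FTTT
  ...FTT
Step 3: 3 trees catch fire, 3 burn out
  TTTTTT
  TTTTTT
  FT..TT
  ...FTT
  ....FT
Step 4: 4 trees catch fire, 3 burn out
  TTTTTT
  FTTTTT
  .F..TT
  ....FT
  .....F

TTTTTT
FTTTTT
.F..TT
....FT
.....F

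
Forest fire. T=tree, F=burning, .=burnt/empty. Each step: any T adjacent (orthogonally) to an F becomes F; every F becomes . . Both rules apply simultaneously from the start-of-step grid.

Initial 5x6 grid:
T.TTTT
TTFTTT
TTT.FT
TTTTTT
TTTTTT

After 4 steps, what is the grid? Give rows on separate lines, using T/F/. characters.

Step 1: 7 trees catch fire, 2 burn out
  T.FTTT
  TF.FFT
  TTF..F
  TTTTFT
  TTTTTT
Step 2: 9 trees catch fire, 7 burn out
  T..FFT
  F....F
  TF....
  TTFF.F
  TTTTFT
Step 3: 7 trees catch fire, 9 burn out
  F....F
  ......
  F.....
  TF....
  TTFF.F
Step 4: 2 trees catch fire, 7 burn out
  ......
  ......
  ......
  F.....
  TF....

......
......
......
F.....
TF....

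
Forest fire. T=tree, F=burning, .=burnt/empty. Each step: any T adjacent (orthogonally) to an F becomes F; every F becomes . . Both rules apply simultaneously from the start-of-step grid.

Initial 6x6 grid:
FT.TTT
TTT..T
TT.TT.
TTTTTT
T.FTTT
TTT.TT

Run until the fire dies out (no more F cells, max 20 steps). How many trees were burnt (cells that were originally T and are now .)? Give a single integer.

Step 1: +5 fires, +2 burnt (F count now 5)
Step 2: +6 fires, +5 burnt (F count now 6)
Step 3: +8 fires, +6 burnt (F count now 8)
Step 4: +4 fires, +8 burnt (F count now 4)
Step 5: +0 fires, +4 burnt (F count now 0)
Fire out after step 5
Initially T: 27, now '.': 32
Total burnt (originally-T cells now '.'): 23

Answer: 23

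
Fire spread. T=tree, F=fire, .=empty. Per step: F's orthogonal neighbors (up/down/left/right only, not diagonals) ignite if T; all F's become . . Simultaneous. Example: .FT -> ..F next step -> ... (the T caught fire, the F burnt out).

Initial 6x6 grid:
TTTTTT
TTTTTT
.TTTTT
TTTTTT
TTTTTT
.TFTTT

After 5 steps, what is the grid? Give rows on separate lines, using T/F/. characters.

Step 1: 3 trees catch fire, 1 burn out
  TTTTTT
  TTTTTT
  .TTTTT
  TTTTTT
  TTFTTT
  .F.FTT
Step 2: 4 trees catch fire, 3 burn out
  TTTTTT
  TTTTTT
  .TTTTT
  TTFTTT
  TF.FTT
  ....FT
Step 3: 6 trees catch fire, 4 burn out
  TTTTTT
  TTTTTT
  .TFTTT
  TF.FTT
  F...FT
  .....F
Step 4: 6 trees catch fire, 6 burn out
  TTTTTT
  TTFTTT
  .F.FTT
  F...FT
  .....F
  ......
Step 5: 5 trees catch fire, 6 burn out
  TTFTTT
  TF.FTT
  ....FT
  .....F
  ......
  ......

TTFTTT
TF.FTT
....FT
.....F
......
......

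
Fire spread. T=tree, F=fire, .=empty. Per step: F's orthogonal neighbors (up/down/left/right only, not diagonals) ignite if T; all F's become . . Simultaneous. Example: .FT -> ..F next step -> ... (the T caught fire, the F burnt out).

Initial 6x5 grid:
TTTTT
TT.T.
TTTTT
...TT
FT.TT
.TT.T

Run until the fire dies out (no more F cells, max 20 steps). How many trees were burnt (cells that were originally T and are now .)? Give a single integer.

Step 1: +1 fires, +1 burnt (F count now 1)
Step 2: +1 fires, +1 burnt (F count now 1)
Step 3: +1 fires, +1 burnt (F count now 1)
Step 4: +0 fires, +1 burnt (F count now 0)
Fire out after step 4
Initially T: 21, now '.': 12
Total burnt (originally-T cells now '.'): 3

Answer: 3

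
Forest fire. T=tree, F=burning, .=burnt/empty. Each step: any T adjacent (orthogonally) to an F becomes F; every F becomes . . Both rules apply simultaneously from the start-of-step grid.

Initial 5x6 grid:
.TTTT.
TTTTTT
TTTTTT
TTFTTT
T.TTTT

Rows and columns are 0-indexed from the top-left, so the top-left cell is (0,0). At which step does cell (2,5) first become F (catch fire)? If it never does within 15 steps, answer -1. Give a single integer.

Step 1: cell (2,5)='T' (+4 fires, +1 burnt)
Step 2: cell (2,5)='T' (+6 fires, +4 burnt)
Step 3: cell (2,5)='T' (+8 fires, +6 burnt)
Step 4: cell (2,5)='F' (+6 fires, +8 burnt)
  -> target ignites at step 4
Step 5: cell (2,5)='.' (+2 fires, +6 burnt)
Step 6: cell (2,5)='.' (+0 fires, +2 burnt)
  fire out at step 6

4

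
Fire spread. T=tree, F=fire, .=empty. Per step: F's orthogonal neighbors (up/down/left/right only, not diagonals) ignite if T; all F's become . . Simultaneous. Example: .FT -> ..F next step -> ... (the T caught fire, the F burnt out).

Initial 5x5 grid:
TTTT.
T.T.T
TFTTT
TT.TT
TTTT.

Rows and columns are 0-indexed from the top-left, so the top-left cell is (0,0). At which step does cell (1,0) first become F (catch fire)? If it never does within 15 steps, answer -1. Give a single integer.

Step 1: cell (1,0)='T' (+3 fires, +1 burnt)
Step 2: cell (1,0)='F' (+5 fires, +3 burnt)
  -> target ignites at step 2
Step 3: cell (1,0)='.' (+6 fires, +5 burnt)
Step 4: cell (1,0)='.' (+5 fires, +6 burnt)
Step 5: cell (1,0)='.' (+0 fires, +5 burnt)
  fire out at step 5

2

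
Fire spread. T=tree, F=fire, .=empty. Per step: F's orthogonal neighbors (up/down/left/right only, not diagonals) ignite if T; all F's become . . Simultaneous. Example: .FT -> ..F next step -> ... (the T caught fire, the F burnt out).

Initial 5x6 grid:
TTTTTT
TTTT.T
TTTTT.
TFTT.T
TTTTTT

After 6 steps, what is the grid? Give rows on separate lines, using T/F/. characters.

Step 1: 4 trees catch fire, 1 burn out
  TTTTTT
  TTTT.T
  TFTTT.
  F.FT.T
  TFTTTT
Step 2: 6 trees catch fire, 4 burn out
  TTTTTT
  TFTT.T
  F.FTT.
  ...F.T
  F.FTTT
Step 3: 5 trees catch fire, 6 burn out
  TFTTTT
  F.FT.T
  ...FT.
  .....T
  ...FTT
Step 4: 5 trees catch fire, 5 burn out
  F.FTTT
  ...F.T
  ....F.
  .....T
  ....FT
Step 5: 2 trees catch fire, 5 burn out
  ...FTT
  .....T
  ......
  .....T
  .....F
Step 6: 2 trees catch fire, 2 burn out
  ....FT
  .....T
  ......
  .....F
  ......

....FT
.....T
......
.....F
......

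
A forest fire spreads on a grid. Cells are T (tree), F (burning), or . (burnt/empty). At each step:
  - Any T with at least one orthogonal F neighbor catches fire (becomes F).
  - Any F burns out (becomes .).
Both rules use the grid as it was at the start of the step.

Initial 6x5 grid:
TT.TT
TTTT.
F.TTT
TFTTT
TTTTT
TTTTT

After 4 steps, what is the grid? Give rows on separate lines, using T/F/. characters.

Step 1: 4 trees catch fire, 2 burn out
  TT.TT
  FTTT.
  ..TTT
  F.FTT
  TFTTT
  TTTTT
Step 2: 7 trees catch fire, 4 burn out
  FT.TT
  .FTT.
  ..FTT
  ...FT
  F.FTT
  TFTTT
Step 3: 7 trees catch fire, 7 burn out
  .F.TT
  ..FT.
  ...FT
  ....F
  ...FT
  F.FTT
Step 4: 4 trees catch fire, 7 burn out
  ...TT
  ...F.
  ....F
  .....
  ....F
  ...FT

...TT
...F.
....F
.....
....F
...FT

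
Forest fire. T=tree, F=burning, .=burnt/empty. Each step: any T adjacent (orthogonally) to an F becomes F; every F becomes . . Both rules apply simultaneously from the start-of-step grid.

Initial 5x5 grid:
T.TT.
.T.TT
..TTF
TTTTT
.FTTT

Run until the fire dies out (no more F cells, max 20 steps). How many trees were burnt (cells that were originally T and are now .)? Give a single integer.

Step 1: +5 fires, +2 burnt (F count now 5)
Step 2: +7 fires, +5 burnt (F count now 7)
Step 3: +1 fires, +7 burnt (F count now 1)
Step 4: +1 fires, +1 burnt (F count now 1)
Step 5: +0 fires, +1 burnt (F count now 0)
Fire out after step 5
Initially T: 16, now '.': 23
Total burnt (originally-T cells now '.'): 14

Answer: 14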